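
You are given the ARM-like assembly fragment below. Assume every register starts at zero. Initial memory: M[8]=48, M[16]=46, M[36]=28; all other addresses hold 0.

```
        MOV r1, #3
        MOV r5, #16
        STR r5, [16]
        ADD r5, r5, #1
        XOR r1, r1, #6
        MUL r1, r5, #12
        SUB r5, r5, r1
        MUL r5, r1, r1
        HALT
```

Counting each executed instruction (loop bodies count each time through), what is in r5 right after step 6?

17

after MOV r1, #3: r1=3
after MOV r5, #16: r5=16
STR r5, [16] → M[16]=16
after ADD r5, r5, #1: r5=16+1=17
after XOR r1, r1, #6: r1=3^6=5
after MUL r1, r5, #12: r1=17*12=204
After step 6: r5 = 17.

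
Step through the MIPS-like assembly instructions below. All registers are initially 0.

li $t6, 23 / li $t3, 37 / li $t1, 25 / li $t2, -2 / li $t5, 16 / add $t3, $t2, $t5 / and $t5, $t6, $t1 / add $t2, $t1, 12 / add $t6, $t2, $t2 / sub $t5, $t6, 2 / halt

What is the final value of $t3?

after li $t6, 23: $t6=23
after li $t3, 37: $t3=37
after li $t1, 25: $t1=25
after li $t2, -2: $t2=-2
after li $t5, 16: $t5=16
after add $t3, $t2, $t5: $t3=(-2)+16=14
after and $t5, $t6, $t1: $t5=23&25=17
after add $t2, $t1, 12: $t2=25+12=37
after add $t6, $t2, $t2: $t6=37+37=74
after sub $t5, $t6, 2: $t5=74-2=72
halt.

14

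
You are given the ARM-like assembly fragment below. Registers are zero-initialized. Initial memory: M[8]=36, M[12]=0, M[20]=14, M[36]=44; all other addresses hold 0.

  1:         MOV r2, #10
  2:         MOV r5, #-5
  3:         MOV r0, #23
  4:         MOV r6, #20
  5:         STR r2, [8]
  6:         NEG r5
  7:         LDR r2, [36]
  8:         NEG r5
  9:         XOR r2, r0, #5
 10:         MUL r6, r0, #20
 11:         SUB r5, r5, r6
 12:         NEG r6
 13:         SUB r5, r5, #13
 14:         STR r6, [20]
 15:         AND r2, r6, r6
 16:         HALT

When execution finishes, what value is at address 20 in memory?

MOV r2, #10 → r2=10
MOV r5, #-5 → r5=-5
MOV r0, #23 → r0=23
MOV r6, #20 → r6=20
STR r2, [8] → M[8]=10
NEG r5 → r5=-(-5)=5
LDR r2, [36] → r2=M[36]=44
NEG r5 → r5=-(5)=-5
XOR r2, r0, #5 → r2=23^5=18
MUL r6, r0, #20 → r6=23*20=460
SUB r5, r5, r6 → r5=(-5)-460=-465
NEG r6 → r6=-(460)=-460
SUB r5, r5, #13 → r5=(-465)-13=-478
STR r6, [20] → M[20]=-460
AND r2, r6, r6 → r2=(-460)&(-460)=-460
halt.

-460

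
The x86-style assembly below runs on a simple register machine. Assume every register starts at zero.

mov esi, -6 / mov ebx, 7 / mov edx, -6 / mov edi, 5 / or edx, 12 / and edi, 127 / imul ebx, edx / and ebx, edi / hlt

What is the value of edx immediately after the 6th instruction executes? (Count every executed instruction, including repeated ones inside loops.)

esi=-6
ebx=7
edx=-6
edi=5
edx=(-6)|12=-2
edi=5&127=5
After step 6: edx = -2.

-2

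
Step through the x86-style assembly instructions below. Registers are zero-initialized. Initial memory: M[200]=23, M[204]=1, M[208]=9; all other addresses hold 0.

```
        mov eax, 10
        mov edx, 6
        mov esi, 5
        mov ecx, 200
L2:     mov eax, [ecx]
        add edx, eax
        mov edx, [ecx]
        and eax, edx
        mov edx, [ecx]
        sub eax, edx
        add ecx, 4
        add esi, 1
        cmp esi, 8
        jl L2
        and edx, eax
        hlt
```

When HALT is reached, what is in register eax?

0

after mov eax, 10: eax=10
after mov edx, 6: edx=6
after mov esi, 5: esi=5
after mov ecx, 200: ecx=200
after mov eax, [ecx]: eax=M[200]=23
after add edx, eax: edx=6+23=29
after mov edx, [ecx]: edx=M[200]=23
after and eax, edx: eax=23&23=23
after mov edx, [ecx]: edx=M[200]=23
after sub eax, edx: eax=23-23=0
after add ecx, 4: ecx=200+4=204
after add esi, 1: esi=5+1=6
cmp esi, 8  (cmp 6,8)
jl L2: taken
after mov eax, [ecx]: eax=M[204]=1
after add edx, eax: edx=23+1=24
after mov edx, [ecx]: edx=M[204]=1
after and eax, edx: eax=1&1=1
after mov edx, [ecx]: edx=M[204]=1
after sub eax, edx: eax=1-1=0
after add ecx, 4: ecx=204+4=208
after add esi, 1: esi=6+1=7
cmp esi, 8  (cmp 7,8)
jl L2: taken
after mov eax, [ecx]: eax=M[208]=9
after add edx, eax: edx=1+9=10
after mov edx, [ecx]: edx=M[208]=9
after and eax, edx: eax=9&9=9
after mov edx, [ecx]: edx=M[208]=9
after sub eax, edx: eax=9-9=0
after add ecx, 4: ecx=208+4=212
after add esi, 1: esi=7+1=8
cmp esi, 8  (cmp 8,8)
jl L2: not taken
after and edx, eax: edx=9&0=0
halt.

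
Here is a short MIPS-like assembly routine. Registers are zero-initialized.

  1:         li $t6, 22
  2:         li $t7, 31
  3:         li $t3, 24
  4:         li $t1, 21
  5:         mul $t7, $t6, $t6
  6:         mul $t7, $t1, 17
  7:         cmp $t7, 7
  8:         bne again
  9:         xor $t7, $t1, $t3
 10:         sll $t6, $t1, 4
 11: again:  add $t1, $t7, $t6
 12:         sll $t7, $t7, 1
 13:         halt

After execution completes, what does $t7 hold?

li $t6, 22 → $t6=22
li $t7, 31 → $t7=31
li $t3, 24 → $t3=24
li $t1, 21 → $t1=21
mul $t7, $t6, $t6 → $t7=22*22=484
mul $t7, $t1, 17 → $t7=21*17=357
cmp $t7, 7  (cmp 357,7)
bne again: taken
add $t1, $t7, $t6 → $t1=357+22=379
sll $t7, $t7, 1 → $t7=357<<1=714
halt.

714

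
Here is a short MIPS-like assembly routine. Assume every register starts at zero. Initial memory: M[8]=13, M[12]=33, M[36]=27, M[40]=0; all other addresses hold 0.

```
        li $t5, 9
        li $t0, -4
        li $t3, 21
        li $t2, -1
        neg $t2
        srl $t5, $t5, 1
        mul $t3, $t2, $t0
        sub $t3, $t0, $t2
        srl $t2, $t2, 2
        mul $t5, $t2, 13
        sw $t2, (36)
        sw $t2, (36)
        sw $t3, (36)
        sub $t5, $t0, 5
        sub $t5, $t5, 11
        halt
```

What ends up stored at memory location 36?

li $t5, 9 → $t5=9
li $t0, -4 → $t0=-4
li $t3, 21 → $t3=21
li $t2, -1 → $t2=-1
neg $t2 → $t2=-(-1)=1
srl $t5, $t5, 1 → $t5=9>>1=4
mul $t3, $t2, $t0 → $t3=1*(-4)=-4
sub $t3, $t0, $t2 → $t3=(-4)-1=-5
srl $t2, $t2, 2 → $t2=1>>2=0
mul $t5, $t2, 13 → $t5=0*13=0
sw $t2, (36) → M[36]=0
sw $t2, (36) → M[36]=0
sw $t3, (36) → M[36]=-5
sub $t5, $t0, 5 → $t5=(-4)-5=-9
sub $t5, $t5, 11 → $t5=(-9)-11=-20
halt.

-5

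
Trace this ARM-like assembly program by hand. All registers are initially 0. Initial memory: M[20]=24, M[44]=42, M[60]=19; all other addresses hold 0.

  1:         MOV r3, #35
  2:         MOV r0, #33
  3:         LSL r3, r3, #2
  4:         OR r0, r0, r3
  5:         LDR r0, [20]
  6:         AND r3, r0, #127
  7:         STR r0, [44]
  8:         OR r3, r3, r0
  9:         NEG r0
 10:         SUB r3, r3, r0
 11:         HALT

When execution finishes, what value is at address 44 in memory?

24

MOV r3, #35 → r3=35
MOV r0, #33 → r0=33
LSL r3, r3, #2 → r3=35<<2=140
OR r0, r0, r3 → r0=33|140=173
LDR r0, [20] → r0=M[20]=24
AND r3, r0, #127 → r3=24&127=24
STR r0, [44] → M[44]=24
OR r3, r3, r0 → r3=24|24=24
NEG r0 → r0=-(24)=-24
SUB r3, r3, r0 → r3=24-(-24)=48
halt.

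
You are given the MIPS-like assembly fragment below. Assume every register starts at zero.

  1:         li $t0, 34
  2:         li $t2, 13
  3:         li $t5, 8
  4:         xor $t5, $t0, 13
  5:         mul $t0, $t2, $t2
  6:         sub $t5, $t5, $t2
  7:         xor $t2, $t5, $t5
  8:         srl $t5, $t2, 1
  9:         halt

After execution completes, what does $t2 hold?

0

after li $t0, 34: $t0=34
after li $t2, 13: $t2=13
after li $t5, 8: $t5=8
after xor $t5, $t0, 13: $t5=34^13=47
after mul $t0, $t2, $t2: $t0=13*13=169
after sub $t5, $t5, $t2: $t5=47-13=34
after xor $t2, $t5, $t5: $t2=34^34=0
after srl $t5, $t2, 1: $t5=0>>1=0
halt.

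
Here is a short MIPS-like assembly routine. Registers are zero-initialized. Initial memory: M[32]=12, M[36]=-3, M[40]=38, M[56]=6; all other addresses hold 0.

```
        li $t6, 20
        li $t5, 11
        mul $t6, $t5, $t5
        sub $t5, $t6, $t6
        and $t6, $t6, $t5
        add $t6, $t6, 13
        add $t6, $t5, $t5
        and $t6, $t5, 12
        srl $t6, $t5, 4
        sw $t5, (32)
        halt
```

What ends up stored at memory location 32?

0

$t6=20
$t5=11
$t6=11*11=121
$t5=121-121=0
$t6=121&0=0
$t6=0+13=13
$t6=0+0=0
$t6=0&12=0
$t6=0>>4=0
sw $t5, (32) → M[32]=0
halt.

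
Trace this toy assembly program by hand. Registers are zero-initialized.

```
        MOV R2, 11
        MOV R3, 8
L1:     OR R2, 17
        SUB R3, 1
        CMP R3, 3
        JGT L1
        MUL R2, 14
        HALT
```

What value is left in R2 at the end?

378

R2=11
R3=8
R2=11|17=27
R3=8-1=7
CMP R3, 3  (cmp 7,3)
JGT L1: taken
R2=27|17=27
R3=7-1=6
CMP R3, 3  (cmp 6,3)
JGT L1: taken
R2=27|17=27
R3=6-1=5
CMP R3, 3  (cmp 5,3)
JGT L1: taken
R2=27|17=27
R3=5-1=4
CMP R3, 3  (cmp 4,3)
JGT L1: taken
R2=27|17=27
R3=4-1=3
CMP R3, 3  (cmp 3,3)
JGT L1: not taken
R2=27*14=378
halt.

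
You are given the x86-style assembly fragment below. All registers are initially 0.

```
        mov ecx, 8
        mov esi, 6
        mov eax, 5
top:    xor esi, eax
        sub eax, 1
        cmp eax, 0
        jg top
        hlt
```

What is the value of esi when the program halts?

mov ecx, 8 → ecx=8
mov esi, 6 → esi=6
mov eax, 5 → eax=5
xor esi, eax → esi=6^5=3
sub eax, 1 → eax=5-1=4
cmp eax, 0  (cmp 4,0)
jg top: taken
xor esi, eax → esi=3^4=7
sub eax, 1 → eax=4-1=3
cmp eax, 0  (cmp 3,0)
jg top: taken
xor esi, eax → esi=7^3=4
sub eax, 1 → eax=3-1=2
cmp eax, 0  (cmp 2,0)
jg top: taken
xor esi, eax → esi=4^2=6
sub eax, 1 → eax=2-1=1
cmp eax, 0  (cmp 1,0)
jg top: taken
xor esi, eax → esi=6^1=7
sub eax, 1 → eax=1-1=0
cmp eax, 0  (cmp 0,0)
jg top: not taken
halt.

7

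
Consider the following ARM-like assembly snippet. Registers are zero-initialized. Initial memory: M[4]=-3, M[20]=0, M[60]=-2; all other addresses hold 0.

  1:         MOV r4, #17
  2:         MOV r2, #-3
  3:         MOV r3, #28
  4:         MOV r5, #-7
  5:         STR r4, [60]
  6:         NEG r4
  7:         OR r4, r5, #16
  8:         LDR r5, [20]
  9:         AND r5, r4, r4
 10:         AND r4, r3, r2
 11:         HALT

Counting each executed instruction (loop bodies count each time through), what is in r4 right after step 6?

-17

r4=17
r2=-3
r3=28
r5=-7
STR r4, [60] → M[60]=17
r4=-(17)=-17
After step 6: r4 = -17.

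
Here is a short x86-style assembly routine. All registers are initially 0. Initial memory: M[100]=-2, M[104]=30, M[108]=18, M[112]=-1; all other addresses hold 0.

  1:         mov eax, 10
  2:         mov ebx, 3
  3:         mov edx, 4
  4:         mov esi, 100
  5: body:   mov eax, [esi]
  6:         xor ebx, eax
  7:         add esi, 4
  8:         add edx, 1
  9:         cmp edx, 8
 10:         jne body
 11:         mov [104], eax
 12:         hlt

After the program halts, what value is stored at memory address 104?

-1

mov eax, 10 → eax=10
mov ebx, 3 → ebx=3
mov edx, 4 → edx=4
mov esi, 100 → esi=100
mov eax, [esi] → eax=M[100]=-2
xor ebx, eax → ebx=3^(-2)=-3
add esi, 4 → esi=100+4=104
add edx, 1 → edx=4+1=5
cmp edx, 8  (cmp 5,8)
jne body: taken
mov eax, [esi] → eax=M[104]=30
xor ebx, eax → ebx=(-3)^30=-29
add esi, 4 → esi=104+4=108
add edx, 1 → edx=5+1=6
cmp edx, 8  (cmp 6,8)
jne body: taken
mov eax, [esi] → eax=M[108]=18
xor ebx, eax → ebx=(-29)^18=-15
add esi, 4 → esi=108+4=112
add edx, 1 → edx=6+1=7
cmp edx, 8  (cmp 7,8)
jne body: taken
mov eax, [esi] → eax=M[112]=-1
xor ebx, eax → ebx=(-15)^(-1)=14
add esi, 4 → esi=112+4=116
add edx, 1 → edx=7+1=8
cmp edx, 8  (cmp 8,8)
jne body: not taken
mov [104], eax → M[104]=-1
halt.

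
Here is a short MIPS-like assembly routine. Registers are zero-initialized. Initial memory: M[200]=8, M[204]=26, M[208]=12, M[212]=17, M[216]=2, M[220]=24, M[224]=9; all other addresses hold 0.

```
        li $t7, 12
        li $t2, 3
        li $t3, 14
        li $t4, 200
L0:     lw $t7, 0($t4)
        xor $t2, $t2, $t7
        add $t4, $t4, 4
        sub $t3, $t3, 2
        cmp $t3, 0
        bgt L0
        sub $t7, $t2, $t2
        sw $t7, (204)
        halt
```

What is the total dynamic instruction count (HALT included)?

49

after li $t7, 12: $t7=12
after li $t2, 3: $t2=3
after li $t3, 14: $t3=14
after li $t4, 200: $t4=200
after lw $t7, 0($t4): $t7=M[200]=8
after xor $t2, $t2, $t7: $t2=3^8=11
after add $t4, $t4, 4: $t4=200+4=204
after sub $t3, $t3, 2: $t3=14-2=12
cmp $t3, 0  (cmp 12,0)
bgt L0: taken
after lw $t7, 0($t4): $t7=M[204]=26
after xor $t2, $t2, $t7: $t2=11^26=17
after add $t4, $t4, 4: $t4=204+4=208
after sub $t3, $t3, 2: $t3=12-2=10
cmp $t3, 0  (cmp 10,0)
bgt L0: taken
after lw $t7, 0($t4): $t7=M[208]=12
after xor $t2, $t2, $t7: $t2=17^12=29
after add $t4, $t4, 4: $t4=208+4=212
after sub $t3, $t3, 2: $t3=10-2=8
cmp $t3, 0  (cmp 8,0)
bgt L0: taken
after lw $t7, 0($t4): $t7=M[212]=17
after xor $t2, $t2, $t7: $t2=29^17=12
after add $t4, $t4, 4: $t4=212+4=216
after sub $t3, $t3, 2: $t3=8-2=6
cmp $t3, 0  (cmp 6,0)
bgt L0: taken
after lw $t7, 0($t4): $t7=M[216]=2
after xor $t2, $t2, $t7: $t2=12^2=14
after add $t4, $t4, 4: $t4=216+4=220
after sub $t3, $t3, 2: $t3=6-2=4
cmp $t3, 0  (cmp 4,0)
bgt L0: taken
after lw $t7, 0($t4): $t7=M[220]=24
after xor $t2, $t2, $t7: $t2=14^24=22
after add $t4, $t4, 4: $t4=220+4=224
after sub $t3, $t3, 2: $t3=4-2=2
cmp $t3, 0  (cmp 2,0)
bgt L0: taken
after lw $t7, 0($t4): $t7=M[224]=9
after xor $t2, $t2, $t7: $t2=22^9=31
after add $t4, $t4, 4: $t4=224+4=228
after sub $t3, $t3, 2: $t3=2-2=0
cmp $t3, 0  (cmp 0,0)
bgt L0: not taken
after sub $t7, $t2, $t2: $t7=31-31=0
sw $t7, (204) → M[204]=0
halt.
Total executed instructions: 49.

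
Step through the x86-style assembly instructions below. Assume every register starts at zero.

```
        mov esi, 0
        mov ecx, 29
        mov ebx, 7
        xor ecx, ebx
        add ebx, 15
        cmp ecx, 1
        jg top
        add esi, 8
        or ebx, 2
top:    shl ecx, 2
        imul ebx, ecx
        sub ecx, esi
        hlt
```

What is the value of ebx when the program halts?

2288

after mov esi, 0: esi=0
after mov ecx, 29: ecx=29
after mov ebx, 7: ebx=7
after xor ecx, ebx: ecx=29^7=26
after add ebx, 15: ebx=7+15=22
cmp ecx, 1  (cmp 26,1)
jg top: taken
after shl ecx, 2: ecx=26<<2=104
after imul ebx, ecx: ebx=22*104=2288
after sub ecx, esi: ecx=104-0=104
halt.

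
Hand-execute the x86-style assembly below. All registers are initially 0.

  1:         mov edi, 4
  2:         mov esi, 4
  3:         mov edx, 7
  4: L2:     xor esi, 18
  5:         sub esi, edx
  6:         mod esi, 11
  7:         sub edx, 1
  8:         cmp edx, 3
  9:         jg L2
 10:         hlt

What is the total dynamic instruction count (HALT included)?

28

after mov edi, 4: edi=4
after mov esi, 4: esi=4
after mov edx, 7: edx=7
after xor esi, 18: esi=4^18=22
after sub esi, edx: esi=22-7=15
after mod esi, 11: esi=15%11=4
after sub edx, 1: edx=7-1=6
cmp edx, 3  (cmp 6,3)
jg L2: taken
after xor esi, 18: esi=4^18=22
after sub esi, edx: esi=22-6=16
after mod esi, 11: esi=16%11=5
after sub edx, 1: edx=6-1=5
cmp edx, 3  (cmp 5,3)
jg L2: taken
after xor esi, 18: esi=5^18=23
after sub esi, edx: esi=23-5=18
after mod esi, 11: esi=18%11=7
after sub edx, 1: edx=5-1=4
cmp edx, 3  (cmp 4,3)
jg L2: taken
after xor esi, 18: esi=7^18=21
after sub esi, edx: esi=21-4=17
after mod esi, 11: esi=17%11=6
after sub edx, 1: edx=4-1=3
cmp edx, 3  (cmp 3,3)
jg L2: not taken
halt.
Total executed instructions: 28.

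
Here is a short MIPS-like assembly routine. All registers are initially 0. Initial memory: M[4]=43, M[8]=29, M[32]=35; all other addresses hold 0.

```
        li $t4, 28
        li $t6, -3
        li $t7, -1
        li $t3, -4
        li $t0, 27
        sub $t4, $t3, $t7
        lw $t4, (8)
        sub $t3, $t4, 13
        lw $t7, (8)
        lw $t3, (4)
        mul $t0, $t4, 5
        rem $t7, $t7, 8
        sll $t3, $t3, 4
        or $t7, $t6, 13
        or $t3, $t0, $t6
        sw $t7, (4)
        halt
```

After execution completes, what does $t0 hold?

145

$t4=28
$t6=-3
$t7=-1
$t3=-4
$t0=27
$t4=(-4)-(-1)=-3
$t4=M[8]=29
$t3=29-13=16
$t7=M[8]=29
$t3=M[4]=43
$t0=29*5=145
$t7=29%8=5
$t3=43<<4=688
$t7=(-3)|13=-3
$t3=145|(-3)=-3
sw $t7, (4) → M[4]=-3
halt.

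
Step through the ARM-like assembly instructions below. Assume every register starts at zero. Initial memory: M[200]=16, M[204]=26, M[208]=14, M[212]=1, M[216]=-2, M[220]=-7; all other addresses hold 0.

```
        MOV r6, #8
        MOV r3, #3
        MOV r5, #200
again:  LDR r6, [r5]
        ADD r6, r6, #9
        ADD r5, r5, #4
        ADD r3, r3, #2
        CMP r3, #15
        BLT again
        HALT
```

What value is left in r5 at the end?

224

MOV r6, #8 → r6=8
MOV r3, #3 → r3=3
MOV r5, #200 → r5=200
LDR r6, [r5] → r6=M[200]=16
ADD r6, r6, #9 → r6=16+9=25
ADD r5, r5, #4 → r5=200+4=204
ADD r3, r3, #2 → r3=3+2=5
CMP r3, #15  (cmp 5,15)
BLT again: taken
LDR r6, [r5] → r6=M[204]=26
ADD r6, r6, #9 → r6=26+9=35
ADD r5, r5, #4 → r5=204+4=208
ADD r3, r3, #2 → r3=5+2=7
CMP r3, #15  (cmp 7,15)
BLT again: taken
LDR r6, [r5] → r6=M[208]=14
ADD r6, r6, #9 → r6=14+9=23
ADD r5, r5, #4 → r5=208+4=212
ADD r3, r3, #2 → r3=7+2=9
CMP r3, #15  (cmp 9,15)
BLT again: taken
LDR r6, [r5] → r6=M[212]=1
ADD r6, r6, #9 → r6=1+9=10
ADD r5, r5, #4 → r5=212+4=216
ADD r3, r3, #2 → r3=9+2=11
CMP r3, #15  (cmp 11,15)
BLT again: taken
LDR r6, [r5] → r6=M[216]=-2
ADD r6, r6, #9 → r6=(-2)+9=7
ADD r5, r5, #4 → r5=216+4=220
ADD r3, r3, #2 → r3=11+2=13
CMP r3, #15  (cmp 13,15)
BLT again: taken
LDR r6, [r5] → r6=M[220]=-7
ADD r6, r6, #9 → r6=(-7)+9=2
ADD r5, r5, #4 → r5=220+4=224
ADD r3, r3, #2 → r3=13+2=15
CMP r3, #15  (cmp 15,15)
BLT again: not taken
halt.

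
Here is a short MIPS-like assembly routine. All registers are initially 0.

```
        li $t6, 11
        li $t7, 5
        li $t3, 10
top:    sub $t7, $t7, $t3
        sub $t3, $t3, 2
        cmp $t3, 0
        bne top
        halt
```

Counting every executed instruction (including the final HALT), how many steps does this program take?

li $t6, 11 → $t6=11
li $t7, 5 → $t7=5
li $t3, 10 → $t3=10
sub $t7, $t7, $t3 → $t7=5-10=-5
sub $t3, $t3, 2 → $t3=10-2=8
cmp $t3, 0  (cmp 8,0)
bne top: taken
sub $t7, $t7, $t3 → $t7=(-5)-8=-13
sub $t3, $t3, 2 → $t3=8-2=6
cmp $t3, 0  (cmp 6,0)
bne top: taken
sub $t7, $t7, $t3 → $t7=(-13)-6=-19
sub $t3, $t3, 2 → $t3=6-2=4
cmp $t3, 0  (cmp 4,0)
bne top: taken
sub $t7, $t7, $t3 → $t7=(-19)-4=-23
sub $t3, $t3, 2 → $t3=4-2=2
cmp $t3, 0  (cmp 2,0)
bne top: taken
sub $t7, $t7, $t3 → $t7=(-23)-2=-25
sub $t3, $t3, 2 → $t3=2-2=0
cmp $t3, 0  (cmp 0,0)
bne top: not taken
halt.
Total executed instructions: 24.

24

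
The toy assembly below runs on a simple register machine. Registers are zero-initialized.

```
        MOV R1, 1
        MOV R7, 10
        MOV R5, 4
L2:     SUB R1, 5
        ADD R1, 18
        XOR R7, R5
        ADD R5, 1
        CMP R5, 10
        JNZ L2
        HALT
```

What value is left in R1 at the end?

after MOV R1, 1: R1=1
after MOV R7, 10: R7=10
after MOV R5, 4: R5=4
after SUB R1, 5: R1=1-5=-4
after ADD R1, 18: R1=(-4)+18=14
after XOR R7, R5: R7=10^4=14
after ADD R5, 1: R5=4+1=5
CMP R5, 10  (cmp 5,10)
JNZ L2: taken
after SUB R1, 5: R1=14-5=9
after ADD R1, 18: R1=9+18=27
after XOR R7, R5: R7=14^5=11
after ADD R5, 1: R5=5+1=6
CMP R5, 10  (cmp 6,10)
JNZ L2: taken
after SUB R1, 5: R1=27-5=22
after ADD R1, 18: R1=22+18=40
after XOR R7, R5: R7=11^6=13
after ADD R5, 1: R5=6+1=7
CMP R5, 10  (cmp 7,10)
JNZ L2: taken
after SUB R1, 5: R1=40-5=35
after ADD R1, 18: R1=35+18=53
after XOR R7, R5: R7=13^7=10
after ADD R5, 1: R5=7+1=8
CMP R5, 10  (cmp 8,10)
JNZ L2: taken
after SUB R1, 5: R1=53-5=48
after ADD R1, 18: R1=48+18=66
after XOR R7, R5: R7=10^8=2
after ADD R5, 1: R5=8+1=9
CMP R5, 10  (cmp 9,10)
JNZ L2: taken
after SUB R1, 5: R1=66-5=61
after ADD R1, 18: R1=61+18=79
after XOR R7, R5: R7=2^9=11
after ADD R5, 1: R5=9+1=10
CMP R5, 10  (cmp 10,10)
JNZ L2: not taken
halt.

79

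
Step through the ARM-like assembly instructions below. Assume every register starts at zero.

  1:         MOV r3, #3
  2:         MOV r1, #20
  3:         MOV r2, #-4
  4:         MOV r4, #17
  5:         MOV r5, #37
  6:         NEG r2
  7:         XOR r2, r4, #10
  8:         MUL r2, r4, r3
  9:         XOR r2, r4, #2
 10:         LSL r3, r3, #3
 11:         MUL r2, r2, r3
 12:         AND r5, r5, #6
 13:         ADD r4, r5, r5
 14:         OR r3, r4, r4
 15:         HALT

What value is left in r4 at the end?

MOV r3, #3 → r3=3
MOV r1, #20 → r1=20
MOV r2, #-4 → r2=-4
MOV r4, #17 → r4=17
MOV r5, #37 → r5=37
NEG r2 → r2=-(-4)=4
XOR r2, r4, #10 → r2=17^10=27
MUL r2, r4, r3 → r2=17*3=51
XOR r2, r4, #2 → r2=17^2=19
LSL r3, r3, #3 → r3=3<<3=24
MUL r2, r2, r3 → r2=19*24=456
AND r5, r5, #6 → r5=37&6=4
ADD r4, r5, r5 → r4=4+4=8
OR r3, r4, r4 → r3=8|8=8
halt.

8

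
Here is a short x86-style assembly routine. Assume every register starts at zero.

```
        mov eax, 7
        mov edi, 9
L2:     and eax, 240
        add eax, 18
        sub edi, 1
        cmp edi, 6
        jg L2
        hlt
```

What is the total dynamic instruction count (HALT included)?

18

eax=7
edi=9
eax=7&240=0
eax=0+18=18
edi=9-1=8
cmp edi, 6  (cmp 8,6)
jg L2: taken
eax=18&240=16
eax=16+18=34
edi=8-1=7
cmp edi, 6  (cmp 7,6)
jg L2: taken
eax=34&240=32
eax=32+18=50
edi=7-1=6
cmp edi, 6  (cmp 6,6)
jg L2: not taken
halt.
Total executed instructions: 18.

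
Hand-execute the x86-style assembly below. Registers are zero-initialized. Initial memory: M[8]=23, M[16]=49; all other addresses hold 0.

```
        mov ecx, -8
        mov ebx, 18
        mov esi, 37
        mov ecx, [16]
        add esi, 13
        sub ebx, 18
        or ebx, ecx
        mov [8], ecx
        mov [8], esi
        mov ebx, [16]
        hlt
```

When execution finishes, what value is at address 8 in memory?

50

mov ecx, -8 → ecx=-8
mov ebx, 18 → ebx=18
mov esi, 37 → esi=37
mov ecx, [16] → ecx=M[16]=49
add esi, 13 → esi=37+13=50
sub ebx, 18 → ebx=18-18=0
or ebx, ecx → ebx=0|49=49
mov [8], ecx → M[8]=49
mov [8], esi → M[8]=50
mov ebx, [16] → ebx=M[16]=49
halt.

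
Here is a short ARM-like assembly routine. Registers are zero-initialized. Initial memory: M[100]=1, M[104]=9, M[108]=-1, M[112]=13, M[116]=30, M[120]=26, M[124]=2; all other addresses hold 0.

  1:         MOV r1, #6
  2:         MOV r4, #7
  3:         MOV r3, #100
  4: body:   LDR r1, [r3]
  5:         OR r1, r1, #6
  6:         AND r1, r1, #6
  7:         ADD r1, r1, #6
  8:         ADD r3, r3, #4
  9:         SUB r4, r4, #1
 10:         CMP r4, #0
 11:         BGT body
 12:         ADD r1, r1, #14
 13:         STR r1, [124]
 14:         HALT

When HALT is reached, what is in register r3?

r1=6
r4=7
r3=100
r1=M[100]=1
r1=1|6=7
r1=7&6=6
r1=6+6=12
r3=100+4=104
r4=7-1=6
CMP r4, #0  (cmp 6,0)
BGT body: taken
r1=M[104]=9
r1=9|6=15
r1=15&6=6
r1=6+6=12
r3=104+4=108
r4=6-1=5
CMP r4, #0  (cmp 5,0)
BGT body: taken
r1=M[108]=-1
r1=(-1)|6=-1
r1=(-1)&6=6
r1=6+6=12
r3=108+4=112
r4=5-1=4
CMP r4, #0  (cmp 4,0)
BGT body: taken
r1=M[112]=13
r1=13|6=15
r1=15&6=6
r1=6+6=12
r3=112+4=116
r4=4-1=3
CMP r4, #0  (cmp 3,0)
BGT body: taken
r1=M[116]=30
r1=30|6=30
r1=30&6=6
r1=6+6=12
r3=116+4=120
r4=3-1=2
CMP r4, #0  (cmp 2,0)
BGT body: taken
r1=M[120]=26
r1=26|6=30
r1=30&6=6
r1=6+6=12
r3=120+4=124
r4=2-1=1
CMP r4, #0  (cmp 1,0)
BGT body: taken
r1=M[124]=2
r1=2|6=6
r1=6&6=6
r1=6+6=12
r3=124+4=128
r4=1-1=0
CMP r4, #0  (cmp 0,0)
BGT body: not taken
r1=12+14=26
STR r1, [124] → M[124]=26
halt.

128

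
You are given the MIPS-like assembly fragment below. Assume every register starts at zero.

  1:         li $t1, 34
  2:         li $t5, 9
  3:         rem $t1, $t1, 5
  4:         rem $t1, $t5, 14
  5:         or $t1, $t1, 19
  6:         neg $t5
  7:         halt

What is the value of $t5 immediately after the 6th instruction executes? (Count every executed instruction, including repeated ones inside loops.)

-9

after li $t1, 34: $t1=34
after li $t5, 9: $t5=9
after rem $t1, $t1, 5: $t1=34%5=4
after rem $t1, $t5, 14: $t1=9%14=9
after or $t1, $t1, 19: $t1=9|19=27
after neg $t5: $t5=-(9)=-9
After step 6: $t5 = -9.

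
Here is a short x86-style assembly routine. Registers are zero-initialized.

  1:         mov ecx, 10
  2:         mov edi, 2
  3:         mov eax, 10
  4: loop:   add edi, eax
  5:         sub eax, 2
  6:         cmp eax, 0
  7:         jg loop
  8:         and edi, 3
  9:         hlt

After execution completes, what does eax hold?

ecx=10
edi=2
eax=10
edi=2+10=12
eax=10-2=8
cmp eax, 0  (cmp 8,0)
jg loop: taken
edi=12+8=20
eax=8-2=6
cmp eax, 0  (cmp 6,0)
jg loop: taken
edi=20+6=26
eax=6-2=4
cmp eax, 0  (cmp 4,0)
jg loop: taken
edi=26+4=30
eax=4-2=2
cmp eax, 0  (cmp 2,0)
jg loop: taken
edi=30+2=32
eax=2-2=0
cmp eax, 0  (cmp 0,0)
jg loop: not taken
edi=32&3=0
halt.

0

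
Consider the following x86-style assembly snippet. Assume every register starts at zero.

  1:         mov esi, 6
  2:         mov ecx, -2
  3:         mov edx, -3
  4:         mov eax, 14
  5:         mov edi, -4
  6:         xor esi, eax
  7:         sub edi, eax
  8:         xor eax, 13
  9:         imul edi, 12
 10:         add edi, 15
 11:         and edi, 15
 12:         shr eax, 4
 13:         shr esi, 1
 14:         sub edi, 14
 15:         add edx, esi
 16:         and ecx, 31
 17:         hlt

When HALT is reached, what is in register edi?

-7

after mov esi, 6: esi=6
after mov ecx, -2: ecx=-2
after mov edx, -3: edx=-3
after mov eax, 14: eax=14
after mov edi, -4: edi=-4
after xor esi, eax: esi=6^14=8
after sub edi, eax: edi=(-4)-14=-18
after xor eax, 13: eax=14^13=3
after imul edi, 12: edi=(-18)*12=-216
after add edi, 15: edi=(-216)+15=-201
after and edi, 15: edi=(-201)&15=7
after shr eax, 4: eax=3>>4=0
after shr esi, 1: esi=8>>1=4
after sub edi, 14: edi=7-14=-7
after add edx, esi: edx=(-3)+4=1
after and ecx, 31: ecx=(-2)&31=30
halt.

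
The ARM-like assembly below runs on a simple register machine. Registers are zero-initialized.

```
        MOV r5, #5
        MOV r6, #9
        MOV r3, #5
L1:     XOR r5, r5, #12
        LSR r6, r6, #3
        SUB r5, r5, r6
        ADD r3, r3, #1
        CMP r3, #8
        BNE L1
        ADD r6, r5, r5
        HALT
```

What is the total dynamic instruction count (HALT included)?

after MOV r5, #5: r5=5
after MOV r6, #9: r6=9
after MOV r3, #5: r3=5
after XOR r5, r5, #12: r5=5^12=9
after LSR r6, r6, #3: r6=9>>3=1
after SUB r5, r5, r6: r5=9-1=8
after ADD r3, r3, #1: r3=5+1=6
CMP r3, #8  (cmp 6,8)
BNE L1: taken
after XOR r5, r5, #12: r5=8^12=4
after LSR r6, r6, #3: r6=1>>3=0
after SUB r5, r5, r6: r5=4-0=4
after ADD r3, r3, #1: r3=6+1=7
CMP r3, #8  (cmp 7,8)
BNE L1: taken
after XOR r5, r5, #12: r5=4^12=8
after LSR r6, r6, #3: r6=0>>3=0
after SUB r5, r5, r6: r5=8-0=8
after ADD r3, r3, #1: r3=7+1=8
CMP r3, #8  (cmp 8,8)
BNE L1: not taken
after ADD r6, r5, r5: r6=8+8=16
halt.
Total executed instructions: 23.

23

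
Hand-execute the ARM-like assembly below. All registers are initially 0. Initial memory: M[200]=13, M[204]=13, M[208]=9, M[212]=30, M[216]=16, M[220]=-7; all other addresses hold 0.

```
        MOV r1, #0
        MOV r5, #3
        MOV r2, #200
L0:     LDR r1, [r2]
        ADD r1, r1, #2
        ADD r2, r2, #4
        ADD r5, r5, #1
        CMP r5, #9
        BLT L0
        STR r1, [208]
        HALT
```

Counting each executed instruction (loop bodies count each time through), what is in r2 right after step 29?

r1=0
r5=3
r2=200
r1=M[200]=13
r1=13+2=15
r2=200+4=204
r5=3+1=4
CMP r5, #9  (cmp 4,9)
BLT L0: taken
r1=M[204]=13
r1=13+2=15
r2=204+4=208
r5=4+1=5
CMP r5, #9  (cmp 5,9)
BLT L0: taken
r1=M[208]=9
r1=9+2=11
r2=208+4=212
r5=5+1=6
CMP r5, #9  (cmp 6,9)
BLT L0: taken
r1=M[212]=30
r1=30+2=32
r2=212+4=216
r5=6+1=7
CMP r5, #9  (cmp 7,9)
BLT L0: taken
r1=M[216]=16
r1=16+2=18
After step 29: r2 = 216.

216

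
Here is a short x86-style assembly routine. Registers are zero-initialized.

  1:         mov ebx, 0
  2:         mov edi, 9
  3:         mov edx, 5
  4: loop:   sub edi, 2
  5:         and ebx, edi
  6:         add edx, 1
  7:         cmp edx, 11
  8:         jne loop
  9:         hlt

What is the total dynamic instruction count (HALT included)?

mov ebx, 0 → ebx=0
mov edi, 9 → edi=9
mov edx, 5 → edx=5
sub edi, 2 → edi=9-2=7
and ebx, edi → ebx=0&7=0
add edx, 1 → edx=5+1=6
cmp edx, 11  (cmp 6,11)
jne loop: taken
sub edi, 2 → edi=7-2=5
and ebx, edi → ebx=0&5=0
add edx, 1 → edx=6+1=7
cmp edx, 11  (cmp 7,11)
jne loop: taken
sub edi, 2 → edi=5-2=3
and ebx, edi → ebx=0&3=0
add edx, 1 → edx=7+1=8
cmp edx, 11  (cmp 8,11)
jne loop: taken
sub edi, 2 → edi=3-2=1
and ebx, edi → ebx=0&1=0
add edx, 1 → edx=8+1=9
cmp edx, 11  (cmp 9,11)
jne loop: taken
sub edi, 2 → edi=1-2=-1
and ebx, edi → ebx=0&(-1)=0
add edx, 1 → edx=9+1=10
cmp edx, 11  (cmp 10,11)
jne loop: taken
sub edi, 2 → edi=(-1)-2=-3
and ebx, edi → ebx=0&(-3)=0
add edx, 1 → edx=10+1=11
cmp edx, 11  (cmp 11,11)
jne loop: not taken
halt.
Total executed instructions: 34.

34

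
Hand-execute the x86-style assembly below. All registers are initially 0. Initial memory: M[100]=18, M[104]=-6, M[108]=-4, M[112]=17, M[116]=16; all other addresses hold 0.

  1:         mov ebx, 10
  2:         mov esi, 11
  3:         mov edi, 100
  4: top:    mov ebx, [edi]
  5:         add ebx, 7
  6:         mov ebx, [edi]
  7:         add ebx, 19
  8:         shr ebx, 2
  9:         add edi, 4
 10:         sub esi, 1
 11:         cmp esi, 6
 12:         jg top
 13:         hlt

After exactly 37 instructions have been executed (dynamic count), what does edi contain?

116

ebx=10
esi=11
edi=100
ebx=M[100]=18
ebx=18+7=25
ebx=M[100]=18
ebx=18+19=37
ebx=37>>2=9
edi=100+4=104
esi=11-1=10
cmp esi, 6  (cmp 10,6)
jg top: taken
ebx=M[104]=-6
ebx=(-6)+7=1
ebx=M[104]=-6
ebx=(-6)+19=13
ebx=13>>2=3
edi=104+4=108
esi=10-1=9
cmp esi, 6  (cmp 9,6)
jg top: taken
ebx=M[108]=-4
ebx=(-4)+7=3
ebx=M[108]=-4
ebx=(-4)+19=15
ebx=15>>2=3
edi=108+4=112
esi=9-1=8
cmp esi, 6  (cmp 8,6)
jg top: taken
ebx=M[112]=17
ebx=17+7=24
ebx=M[112]=17
ebx=17+19=36
ebx=36>>2=9
edi=112+4=116
esi=8-1=7
After step 37: edi = 116.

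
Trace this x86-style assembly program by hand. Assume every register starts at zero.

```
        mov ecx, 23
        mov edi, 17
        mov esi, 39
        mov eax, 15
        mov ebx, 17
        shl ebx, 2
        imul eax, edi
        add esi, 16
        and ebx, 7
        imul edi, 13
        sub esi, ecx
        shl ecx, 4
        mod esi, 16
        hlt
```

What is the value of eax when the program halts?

255

mov ecx, 23 → ecx=23
mov edi, 17 → edi=17
mov esi, 39 → esi=39
mov eax, 15 → eax=15
mov ebx, 17 → ebx=17
shl ebx, 2 → ebx=17<<2=68
imul eax, edi → eax=15*17=255
add esi, 16 → esi=39+16=55
and ebx, 7 → ebx=68&7=4
imul edi, 13 → edi=17*13=221
sub esi, ecx → esi=55-23=32
shl ecx, 4 → ecx=23<<4=368
mod esi, 16 → esi=32%16=0
halt.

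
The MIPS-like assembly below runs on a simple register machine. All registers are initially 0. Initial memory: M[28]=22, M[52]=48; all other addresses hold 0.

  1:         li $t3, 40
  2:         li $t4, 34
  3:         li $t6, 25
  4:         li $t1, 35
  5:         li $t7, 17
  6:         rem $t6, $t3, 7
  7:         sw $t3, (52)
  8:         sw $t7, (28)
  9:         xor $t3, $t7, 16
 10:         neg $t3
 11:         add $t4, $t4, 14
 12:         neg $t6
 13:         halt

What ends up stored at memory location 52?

40

li $t3, 40 → $t3=40
li $t4, 34 → $t4=34
li $t6, 25 → $t6=25
li $t1, 35 → $t1=35
li $t7, 17 → $t7=17
rem $t6, $t3, 7 → $t6=40%7=5
sw $t3, (52) → M[52]=40
sw $t7, (28) → M[28]=17
xor $t3, $t7, 16 → $t3=17^16=1
neg $t3 → $t3=-(1)=-1
add $t4, $t4, 14 → $t4=34+14=48
neg $t6 → $t6=-(5)=-5
halt.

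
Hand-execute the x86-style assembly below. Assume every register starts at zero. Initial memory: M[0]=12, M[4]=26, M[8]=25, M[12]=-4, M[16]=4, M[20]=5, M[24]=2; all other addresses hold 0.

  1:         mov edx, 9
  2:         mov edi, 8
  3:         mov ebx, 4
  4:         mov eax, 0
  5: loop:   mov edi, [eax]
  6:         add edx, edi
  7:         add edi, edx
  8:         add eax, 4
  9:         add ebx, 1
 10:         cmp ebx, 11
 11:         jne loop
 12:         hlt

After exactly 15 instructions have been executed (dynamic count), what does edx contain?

47

after mov edx, 9: edx=9
after mov edi, 8: edi=8
after mov ebx, 4: ebx=4
after mov eax, 0: eax=0
after mov edi, [eax]: edi=M[0]=12
after add edx, edi: edx=9+12=21
after add edi, edx: edi=12+21=33
after add eax, 4: eax=0+4=4
after add ebx, 1: ebx=4+1=5
cmp ebx, 11  (cmp 5,11)
jne loop: taken
after mov edi, [eax]: edi=M[4]=26
after add edx, edi: edx=21+26=47
after add edi, edx: edi=26+47=73
after add eax, 4: eax=4+4=8
After step 15: edx = 47.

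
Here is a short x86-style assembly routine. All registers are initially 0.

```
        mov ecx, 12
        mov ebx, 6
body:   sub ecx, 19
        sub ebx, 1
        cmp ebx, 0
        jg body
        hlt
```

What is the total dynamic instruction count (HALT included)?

after mov ecx, 12: ecx=12
after mov ebx, 6: ebx=6
after sub ecx, 19: ecx=12-19=-7
after sub ebx, 1: ebx=6-1=5
cmp ebx, 0  (cmp 5,0)
jg body: taken
after sub ecx, 19: ecx=(-7)-19=-26
after sub ebx, 1: ebx=5-1=4
cmp ebx, 0  (cmp 4,0)
jg body: taken
after sub ecx, 19: ecx=(-26)-19=-45
after sub ebx, 1: ebx=4-1=3
cmp ebx, 0  (cmp 3,0)
jg body: taken
after sub ecx, 19: ecx=(-45)-19=-64
after sub ebx, 1: ebx=3-1=2
cmp ebx, 0  (cmp 2,0)
jg body: taken
after sub ecx, 19: ecx=(-64)-19=-83
after sub ebx, 1: ebx=2-1=1
cmp ebx, 0  (cmp 1,0)
jg body: taken
after sub ecx, 19: ecx=(-83)-19=-102
after sub ebx, 1: ebx=1-1=0
cmp ebx, 0  (cmp 0,0)
jg body: not taken
halt.
Total executed instructions: 27.

27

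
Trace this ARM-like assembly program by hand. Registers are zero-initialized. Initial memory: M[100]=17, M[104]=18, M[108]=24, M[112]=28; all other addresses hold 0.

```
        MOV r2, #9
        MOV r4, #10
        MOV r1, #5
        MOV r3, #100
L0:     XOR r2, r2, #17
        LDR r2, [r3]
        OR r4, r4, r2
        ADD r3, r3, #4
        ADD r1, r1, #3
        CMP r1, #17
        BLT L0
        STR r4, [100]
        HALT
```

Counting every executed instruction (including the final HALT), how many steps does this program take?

34

after MOV r2, #9: r2=9
after MOV r4, #10: r4=10
after MOV r1, #5: r1=5
after MOV r3, #100: r3=100
after XOR r2, r2, #17: r2=9^17=24
after LDR r2, [r3]: r2=M[100]=17
after OR r4, r4, r2: r4=10|17=27
after ADD r3, r3, #4: r3=100+4=104
after ADD r1, r1, #3: r1=5+3=8
CMP r1, #17  (cmp 8,17)
BLT L0: taken
after XOR r2, r2, #17: r2=17^17=0
after LDR r2, [r3]: r2=M[104]=18
after OR r4, r4, r2: r4=27|18=27
after ADD r3, r3, #4: r3=104+4=108
after ADD r1, r1, #3: r1=8+3=11
CMP r1, #17  (cmp 11,17)
BLT L0: taken
after XOR r2, r2, #17: r2=18^17=3
after LDR r2, [r3]: r2=M[108]=24
after OR r4, r4, r2: r4=27|24=27
after ADD r3, r3, #4: r3=108+4=112
after ADD r1, r1, #3: r1=11+3=14
CMP r1, #17  (cmp 14,17)
BLT L0: taken
after XOR r2, r2, #17: r2=24^17=9
after LDR r2, [r3]: r2=M[112]=28
after OR r4, r4, r2: r4=27|28=31
after ADD r3, r3, #4: r3=112+4=116
after ADD r1, r1, #3: r1=14+3=17
CMP r1, #17  (cmp 17,17)
BLT L0: not taken
STR r4, [100] → M[100]=31
halt.
Total executed instructions: 34.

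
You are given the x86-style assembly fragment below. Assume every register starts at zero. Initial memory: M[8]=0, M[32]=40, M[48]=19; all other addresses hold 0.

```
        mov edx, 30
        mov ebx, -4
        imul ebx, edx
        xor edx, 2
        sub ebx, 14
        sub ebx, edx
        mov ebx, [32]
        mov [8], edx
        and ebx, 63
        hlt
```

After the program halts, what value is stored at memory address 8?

mov edx, 30 → edx=30
mov ebx, -4 → ebx=-4
imul ebx, edx → ebx=(-4)*30=-120
xor edx, 2 → edx=30^2=28
sub ebx, 14 → ebx=(-120)-14=-134
sub ebx, edx → ebx=(-134)-28=-162
mov ebx, [32] → ebx=M[32]=40
mov [8], edx → M[8]=28
and ebx, 63 → ebx=40&63=40
halt.

28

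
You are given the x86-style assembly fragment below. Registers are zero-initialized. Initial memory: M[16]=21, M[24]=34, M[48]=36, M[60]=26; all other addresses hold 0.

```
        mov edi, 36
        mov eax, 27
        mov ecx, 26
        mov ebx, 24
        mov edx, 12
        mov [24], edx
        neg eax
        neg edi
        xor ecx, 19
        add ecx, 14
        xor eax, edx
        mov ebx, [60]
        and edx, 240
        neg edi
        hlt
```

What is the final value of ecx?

after mov edi, 36: edi=36
after mov eax, 27: eax=27
after mov ecx, 26: ecx=26
after mov ebx, 24: ebx=24
after mov edx, 12: edx=12
mov [24], edx → M[24]=12
after neg eax: eax=-(27)=-27
after neg edi: edi=-(36)=-36
after xor ecx, 19: ecx=26^19=9
after add ecx, 14: ecx=9+14=23
after xor eax, edx: eax=(-27)^12=-23
after mov ebx, [60]: ebx=M[60]=26
after and edx, 240: edx=12&240=0
after neg edi: edi=-(-36)=36
halt.

23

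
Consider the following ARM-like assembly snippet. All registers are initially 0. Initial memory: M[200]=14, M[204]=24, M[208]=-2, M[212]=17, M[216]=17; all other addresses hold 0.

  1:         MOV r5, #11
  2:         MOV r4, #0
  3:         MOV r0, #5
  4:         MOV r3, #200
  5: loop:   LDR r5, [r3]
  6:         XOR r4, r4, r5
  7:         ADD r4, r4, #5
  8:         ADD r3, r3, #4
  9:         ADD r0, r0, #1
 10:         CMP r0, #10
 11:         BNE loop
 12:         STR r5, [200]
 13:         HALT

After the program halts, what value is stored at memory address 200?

after MOV r5, #11: r5=11
after MOV r4, #0: r4=0
after MOV r0, #5: r0=5
after MOV r3, #200: r3=200
after LDR r5, [r3]: r5=M[200]=14
after XOR r4, r4, r5: r4=0^14=14
after ADD r4, r4, #5: r4=14+5=19
after ADD r3, r3, #4: r3=200+4=204
after ADD r0, r0, #1: r0=5+1=6
CMP r0, #10  (cmp 6,10)
BNE loop: taken
after LDR r5, [r3]: r5=M[204]=24
after XOR r4, r4, r5: r4=19^24=11
after ADD r4, r4, #5: r4=11+5=16
after ADD r3, r3, #4: r3=204+4=208
after ADD r0, r0, #1: r0=6+1=7
CMP r0, #10  (cmp 7,10)
BNE loop: taken
after LDR r5, [r3]: r5=M[208]=-2
after XOR r4, r4, r5: r4=16^(-2)=-18
after ADD r4, r4, #5: r4=(-18)+5=-13
after ADD r3, r3, #4: r3=208+4=212
after ADD r0, r0, #1: r0=7+1=8
CMP r0, #10  (cmp 8,10)
BNE loop: taken
after LDR r5, [r3]: r5=M[212]=17
after XOR r4, r4, r5: r4=(-13)^17=-30
after ADD r4, r4, #5: r4=(-30)+5=-25
after ADD r3, r3, #4: r3=212+4=216
after ADD r0, r0, #1: r0=8+1=9
CMP r0, #10  (cmp 9,10)
BNE loop: taken
after LDR r5, [r3]: r5=M[216]=17
after XOR r4, r4, r5: r4=(-25)^17=-10
after ADD r4, r4, #5: r4=(-10)+5=-5
after ADD r3, r3, #4: r3=216+4=220
after ADD r0, r0, #1: r0=9+1=10
CMP r0, #10  (cmp 10,10)
BNE loop: not taken
STR r5, [200] → M[200]=17
halt.

17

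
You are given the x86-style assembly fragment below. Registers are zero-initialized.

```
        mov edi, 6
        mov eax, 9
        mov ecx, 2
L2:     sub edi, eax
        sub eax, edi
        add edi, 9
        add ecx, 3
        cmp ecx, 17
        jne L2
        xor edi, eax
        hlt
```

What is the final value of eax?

174

mov edi, 6 → edi=6
mov eax, 9 → eax=9
mov ecx, 2 → ecx=2
sub edi, eax → edi=6-9=-3
sub eax, edi → eax=9-(-3)=12
add edi, 9 → edi=(-3)+9=6
add ecx, 3 → ecx=2+3=5
cmp ecx, 17  (cmp 5,17)
jne L2: taken
sub edi, eax → edi=6-12=-6
sub eax, edi → eax=12-(-6)=18
add edi, 9 → edi=(-6)+9=3
add ecx, 3 → ecx=5+3=8
cmp ecx, 17  (cmp 8,17)
jne L2: taken
sub edi, eax → edi=3-18=-15
sub eax, edi → eax=18-(-15)=33
add edi, 9 → edi=(-15)+9=-6
add ecx, 3 → ecx=8+3=11
cmp ecx, 17  (cmp 11,17)
jne L2: taken
sub edi, eax → edi=(-6)-33=-39
sub eax, edi → eax=33-(-39)=72
add edi, 9 → edi=(-39)+9=-30
add ecx, 3 → ecx=11+3=14
cmp ecx, 17  (cmp 14,17)
jne L2: taken
sub edi, eax → edi=(-30)-72=-102
sub eax, edi → eax=72-(-102)=174
add edi, 9 → edi=(-102)+9=-93
add ecx, 3 → ecx=14+3=17
cmp ecx, 17  (cmp 17,17)
jne L2: not taken
xor edi, eax → edi=(-93)^174=-243
halt.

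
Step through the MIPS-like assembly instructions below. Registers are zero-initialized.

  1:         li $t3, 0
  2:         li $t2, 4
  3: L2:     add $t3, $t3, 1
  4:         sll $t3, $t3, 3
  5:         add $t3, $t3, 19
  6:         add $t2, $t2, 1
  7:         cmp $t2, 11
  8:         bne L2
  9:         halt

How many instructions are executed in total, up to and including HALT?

after li $t3, 0: $t3=0
after li $t2, 4: $t2=4
after add $t3, $t3, 1: $t3=0+1=1
after sll $t3, $t3, 3: $t3=1<<3=8
after add $t3, $t3, 19: $t3=8+19=27
after add $t2, $t2, 1: $t2=4+1=5
cmp $t2, 11  (cmp 5,11)
bne L2: taken
after add $t3, $t3, 1: $t3=27+1=28
after sll $t3, $t3, 3: $t3=28<<3=224
after add $t3, $t3, 19: $t3=224+19=243
after add $t2, $t2, 1: $t2=5+1=6
cmp $t2, 11  (cmp 6,11)
bne L2: taken
after add $t3, $t3, 1: $t3=243+1=244
after sll $t3, $t3, 3: $t3=244<<3=1952
after add $t3, $t3, 19: $t3=1952+19=1971
after add $t2, $t2, 1: $t2=6+1=7
cmp $t2, 11  (cmp 7,11)
bne L2: taken
after add $t3, $t3, 1: $t3=1971+1=1972
after sll $t3, $t3, 3: $t3=1972<<3=15776
after add $t3, $t3, 19: $t3=15776+19=15795
after add $t2, $t2, 1: $t2=7+1=8
cmp $t2, 11  (cmp 8,11)
bne L2: taken
after add $t3, $t3, 1: $t3=15795+1=15796
after sll $t3, $t3, 3: $t3=15796<<3=126368
after add $t3, $t3, 19: $t3=126368+19=126387
after add $t2, $t2, 1: $t2=8+1=9
cmp $t2, 11  (cmp 9,11)
bne L2: taken
after add $t3, $t3, 1: $t3=126387+1=126388
after sll $t3, $t3, 3: $t3=126388<<3=1011104
after add $t3, $t3, 19: $t3=1011104+19=1011123
after add $t2, $t2, 1: $t2=9+1=10
cmp $t2, 11  (cmp 10,11)
bne L2: taken
after add $t3, $t3, 1: $t3=1011123+1=1011124
after sll $t3, $t3, 3: $t3=1011124<<3=8088992
after add $t3, $t3, 19: $t3=8088992+19=8089011
after add $t2, $t2, 1: $t2=10+1=11
cmp $t2, 11  (cmp 11,11)
bne L2: not taken
halt.
Total executed instructions: 45.

45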